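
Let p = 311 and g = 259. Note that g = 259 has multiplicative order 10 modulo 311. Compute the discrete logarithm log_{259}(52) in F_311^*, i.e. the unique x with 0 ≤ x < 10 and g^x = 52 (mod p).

6

Successive powers of 259 modulo 311:
  259^0=1  259^1=259  259^2=216  259^3=275  259^4=6  259^5=310
  259^6=52
So 259^6 ≡ 52 (mod 311), giving x = 6.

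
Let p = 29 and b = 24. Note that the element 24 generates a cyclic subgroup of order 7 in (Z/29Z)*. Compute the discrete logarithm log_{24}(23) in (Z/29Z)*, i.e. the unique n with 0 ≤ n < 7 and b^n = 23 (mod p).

6

Successive powers of 24 modulo 29:
  24^0=1  24^1=24  24^2=25  24^3=20  24^4=16  24^5=7
  24^6=23
So 24^6 ≡ 23 (mod 29), giving n = 6.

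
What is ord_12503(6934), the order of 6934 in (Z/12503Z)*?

6251

The order of 6934 must divide p − 1 = 12502 = 2 · 7 · 19 · 47.
Divisors: 1, 2, 7, 14, 19, 38, 47, 94, 133, 266, 329, 658, 893, 1786, 6251, 12502.
Check each in increasing order: 6934^1 ≡ 6934;  6934^2 ≡ 6321;  6934^7 ≡ 4866;  6934^14 ≡ 9777;  6934^19 ≡ 3432;  6934^38 ≡ 798;  6934^47 ≡ 8474;  6934^94 ≡ 3947;  6934^133 ≡ 8549;  6934^266 ≡ 5366;  6934^329 ≡ 8542;  6934^658 ≡ 10759;  6934^893 ≡ 4693;  6934^1786 ≡ 6466;  6934^6251 ≡ 1.
Smallest exponent giving 1 is 6251.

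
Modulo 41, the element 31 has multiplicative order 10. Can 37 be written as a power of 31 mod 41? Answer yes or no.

yes

⟨31⟩ has order 10; its elements mod 41 are {1, 4, 10, 16, 18, 23, 25, 31, 37, 40}.
37 is in this set.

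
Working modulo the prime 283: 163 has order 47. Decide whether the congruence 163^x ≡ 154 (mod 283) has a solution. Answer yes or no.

no

154 ∈ ⟨163⟩ iff 154^47 ≡ 1 (mod 283), since |⟨163⟩| = 47.
154^47 mod 283 = 239.
Since 239 ≠ 1, 154 does not lie in the subgroup.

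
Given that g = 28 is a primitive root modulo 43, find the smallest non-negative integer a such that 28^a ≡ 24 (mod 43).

8

Baby-step giant-step with m = ceil(sqrt(42)) = 7.
Baby table (28^j mod 43 for j=0..6):
  0:1  1:28  2:10  3:22  4:14  5:5  6:11
Giant step factor: 28^(-7) ≡ 37 (mod 43).
Scan 24·37^i mod 43 for i = 0, 1, …:
  i=0: 24   i=1: 28
Match at i=1, j=1: a = 1·7 + 1 = 8.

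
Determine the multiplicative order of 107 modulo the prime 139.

69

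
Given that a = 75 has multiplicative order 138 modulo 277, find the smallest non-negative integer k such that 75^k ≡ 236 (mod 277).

90

Baby-step giant-step with m = ceil(sqrt(138)) = 12.
Baby table (75^j mod 277 for j=0..11):
  0:1  1:75  2:85  3:4  4:23  5:63  6:16  7:92
  8:252  9:64  10:91  11:177
Giant step factor: 75^(-12) ≡ 211 (mod 277).
Scan 236·211^i mod 277 for i = 0, 1, …:
  i=0: 236   i=1: 213   i=2: 69   i=3: 155
  i=4: 19   i=5: 131   i=6: 218   i=7: 16
Match at i=7, j=6: k = 7·12 + 6 = 90.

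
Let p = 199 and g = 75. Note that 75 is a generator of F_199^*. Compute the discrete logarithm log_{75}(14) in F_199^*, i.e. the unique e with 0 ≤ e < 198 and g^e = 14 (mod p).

146

Baby-step giant-step with m = ceil(sqrt(198)) = 15.
Baby table (75^j mod 199 for j=0..14):
  0:1  1:75  2:53  3:194  4:23  5:133  6:25  7:84
  8:131  9:74  10:177  11:141  12:28  13:110  14:91
Giant step factor: 75^(-15) ≡ 27 (mod 199).
Scan 14·27^i mod 199 for i = 0, 1, …:
  i=0: 14   i=1: 179   i=2: 57   i=3: 146
  i=4: 161   i=5: 168   i=6: 158   i=7: 87
  i=8: 160   i=9: 141
Match at i=9, j=11: e = 9·15 + 11 = 146.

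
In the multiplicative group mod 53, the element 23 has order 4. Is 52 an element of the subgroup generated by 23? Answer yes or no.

⟨23⟩ has order 4; its elements mod 53 are {1, 23, 30, 52}.
52 is in this set.

yes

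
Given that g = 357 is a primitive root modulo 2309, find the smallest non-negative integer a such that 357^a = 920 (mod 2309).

Baby-step giant-step with m = ceil(sqrt(2308)) = 49.
Baby table (357^j mod 2309 for j=0..48):
  0:1  1:357  2:454  3:448  4:615  5:200  6:2130  7:749
  8:1858  9:623  10:747  11:1144  12:2024  13:2160  14:2223  15:1624
  16:209  17:725  18:217  19:1272  20:1540  21:238  22:1842  23:1838
  24:410  25:903  26:1420  27:1269  28:469  29:1185  30:498  31:2302
  32:2119  33:1440  34:1482  35:313  36:909  37:1253  38:1684  39:848
  40:257  41:1698  42:1228  43:1995  44:1043  45:602  46:177  47:846
  48:1852
Giant step factor: 357^(-49) ≡ 1552 (mod 2309).
Scan 920·1552^i mod 2309 for i = 0, 1, …:
  i=0: 920   i=1: 878   i=2: 346   i=3: 1304
  i=4: 1124   i=5: 1153   i=6: 2290   i=7: 529
  i=8: 1313   i=9: 1238     …   i=27: 606
  i=28: 749
Match at i=28, j=7: a = 28·49 + 7 = 1379.

1379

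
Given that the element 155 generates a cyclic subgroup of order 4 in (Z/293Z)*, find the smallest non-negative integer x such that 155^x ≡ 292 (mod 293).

2

Successive powers of 155 modulo 293:
  155^0=1  155^1=155  155^2=292
So 155^2 ≡ 292 (mod 293), giving x = 2.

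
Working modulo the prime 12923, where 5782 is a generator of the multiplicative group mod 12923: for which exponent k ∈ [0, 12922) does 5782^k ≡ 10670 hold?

Baby-step giant-step with m = ceil(sqrt(12922)) = 114.
Baby table (5782^j mod 12923 for j=0..113):
  0:1  1:5782  2:12646  3:838  4:12114  5:488  6:4402  7:6977
  8:8331  9:5821  10:5530  11:2958  12:6027  13:7706  14:10511  15:10656
  16:9051  17:7655  18:12858  19:11860  20:5082  21:10145  22:893  23:7049
  24:11099  25:11723  26:1251  27:9325  28:2394  29:1575  30:8858  31:3107
  32:1704  33:5202  34:6143  35:6422  36:4225  37:4480  38:5668  39:12571
  40:6570  41:7043  42:2253  43:462  44:9146  45:1256  46:12389  47:1009
  48:5765  49:4813  50:5547  51:10791  52:1318  53:9029  54:9681  55:6029
  56:6347  57:9957  58:12332  59:7433  60:8631  61:8739  62:12891  63:8821
  64:8864  65:11953  66:42  67:10230  68:1289  69:9350  70:4791  71:7573
  72:3962  73:8728  74:981  75:11868  76:12569  77:7929  78:7597  79:577
  80:2080  81:8170  82:5375  83:11358  84:10193  85:7046  86:6676  87:12554
  88:11660  89:11752  90:930  91:1292  92:850  93:3960  94:10087  95:1535
  96:10192  97:1264  98:6953  99:11716  100:12469  101:11264  102:9451  103:7238
  104:5442  105:11062  106:4557  107:11500  108:4165  109:6481  110:9365  111:1060
  112:3418  113:3609
Giant step factor: 5782^(-114) ≡ 4271 (mod 12923).
Scan 10670·4271^i mod 12923 for i = 0, 1, …:
  i=0: 10670   i=1: 5072   i=2: 3564   i=3: 11473
  i=4: 10090   i=5: 9108   i=6: 2038   i=7: 7119
  i=8: 10353   i=9: 8080     …   i=56: 4451
  i=57: 488
Match at i=57, j=5: k = 57·114 + 5 = 6503.

6503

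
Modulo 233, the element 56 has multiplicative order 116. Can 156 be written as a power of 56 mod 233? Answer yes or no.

156 ∈ ⟨56⟩ iff 156^116 ≡ 1 (mod 233), since |⟨56⟩| = 116.
156^116 mod 233 = 232.
Since 232 ≠ 1, 156 does not lie in the subgroup.

no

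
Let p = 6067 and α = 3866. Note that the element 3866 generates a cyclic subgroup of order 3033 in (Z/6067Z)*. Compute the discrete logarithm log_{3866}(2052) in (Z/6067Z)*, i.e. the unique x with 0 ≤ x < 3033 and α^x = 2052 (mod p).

Baby-step giant-step with m = ceil(sqrt(3033)) = 56.
Baby table (3866^j mod 6067 for j=0..55):
  0:1  1:3866  2:2935  3:1420  4:5152  5:5738  6:2156  7:5105
  8:6046  9:3752  10:5102  11:515  12:1014  13:842  14:3260  15:2001
  16:441  17:79  18:2064  19:1319  20:2974  21:519  22:4344  23:448
  24:2873  25:4408  26:5192  27:2636  28:4283  29:1235  30:5848  31:2726
  32:337  33:4504  34:174  35:5314  36:1062  37:4400  38:4599  39:3424
  40:5057  41:2488  42:2413  43:3679  44:1966  45:4672  46:493  47:900
  48:3009  49:2355  50:3930  51:1612  52:1183  53:5027  54:1781  55:5368
Giant step factor: 3866^(-56) ≡ 5330 (mod 6067).
Scan 2052·5330^i mod 6067 for i = 0, 1, …:
  i=0: 2052   i=1: 4426   i=2: 2084   i=3: 5110
  i=4: 1537   i=5: 1760   i=6: 1218   i=7: 250
  i=8: 3827   i=9: 656     …   i=47: 2218
  i=48: 3424
Match at i=48, j=39: x = 48·56 + 39 = 2727.

2727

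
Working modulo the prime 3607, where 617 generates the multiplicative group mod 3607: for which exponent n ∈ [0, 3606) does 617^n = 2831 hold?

Baby-step giant-step with m = ceil(sqrt(3606)) = 61.
Baby table (617^j mod 3607 for j=0..60):
  0:1  1:617  2:1954  3:880  4:1910  5:2588  6:2502  7:3545
  8:1423  9:1490  10:3152  11:611  12:1859  13:3584  14:237  15:1949
  16:1402  17:2961  18:1795  19:166  20:1426  21:3341  22:1800  23:3251
  24:375  25:527  26:529  27:1763  28:2064  29:217  30:430  31:1999
  32:3396  33:3272  34:2511  35:1884  36:974  37:2196  38:2307  39:2261
  40:2735  41:3026  42:2223  43:931  44:914  45:1246  46:491  47:3566
  48:3559  49:2847  50:3597  51:1044  52:2102  53:2021  54:2542  55:2976
  56:229  57:620  58:198  59:3135  60:943
Giant step factor: 617^(-61) ≡ 2800 (mod 3607).
Scan 2831·2800^i mod 3607 for i = 0, 1, …:
  i=0: 2831   i=1: 2221   i=2: 332   i=3: 2601
  i=4: 267   i=5: 951   i=6: 834   i=7: 1471
  i=8: 3213   i=9: 542   i=10: 2660   i=11: 3152
Match at i=11, j=10: n = 11·61 + 10 = 681.

681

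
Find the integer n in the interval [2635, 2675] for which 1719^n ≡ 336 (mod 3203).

2663

Compute 1719^2635 mod 3203 = 3084, then multiply by 1719 repeatedly:
  1719^2635=3084  1719^2636=431  1719^2637=996  1719^2638=1722  1719^2639=546
  1719^2640=95  1719^2641=3155  1719^2642=766  1719^2643=321  1719^2644=883
  1719^2645=2858  1719^2646=2703  1719^2647=2107  1719^2648=2543  1719^2649=2525
  1719^2650=410  1719^2651=130  1719^2652=2463  1719^2653=2734  1719^2654=945
  1719^2655=534  1719^2656=1888  1719^2657=833  1719^2658=186  1719^2659=2637
  1719^2660=758  1719^2661=2584  1719^2662=2538  1719^2663=336
Found 336 at exponent 2663.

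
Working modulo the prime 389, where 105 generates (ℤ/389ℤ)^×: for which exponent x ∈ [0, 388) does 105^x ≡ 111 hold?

306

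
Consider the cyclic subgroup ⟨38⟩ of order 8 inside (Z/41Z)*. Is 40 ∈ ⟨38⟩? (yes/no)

yes

40 ∈ ⟨38⟩ iff 40^8 ≡ 1 (mod 41), since |⟨38⟩| = 8.
40^8 mod 41 = 1.
Since 1 = 1, 40 lies in the subgroup.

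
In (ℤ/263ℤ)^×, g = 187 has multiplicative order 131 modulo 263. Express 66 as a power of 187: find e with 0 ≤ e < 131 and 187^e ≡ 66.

31

Baby-step giant-step with m = ceil(sqrt(131)) = 12.
Baby table (187^j mod 263 for j=0..11):
  0:1  1:187  2:253  3:234  4:100  5:27  6:52  7:256
  8:6  9:70  10:203  11:89
Giant step factor: 187^(-12) ≡ 32 (mod 263).
Scan 66·32^i mod 263 for i = 0, 1, …:
  i=0: 66   i=1: 8   i=2: 256
Match at i=2, j=7: e = 2·12 + 7 = 31.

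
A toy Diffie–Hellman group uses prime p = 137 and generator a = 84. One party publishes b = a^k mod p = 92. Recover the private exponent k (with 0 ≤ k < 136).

39

Baby-step giant-step with m = ceil(sqrt(136)) = 12.
Baby table (84^j mod 137 for j=0..11):
  0:1  1:84  2:69  3:42  4:103  5:21  6:120  7:79
  8:60  9:108  10:30  11:54
Giant step factor: 84^(-12) ≡ 64 (mod 137).
Scan 92·64^i mod 137 for i = 0, 1, …:
  i=0: 92   i=1: 134   i=2: 82   i=3: 42
Match at i=3, j=3: k = 3·12 + 3 = 39.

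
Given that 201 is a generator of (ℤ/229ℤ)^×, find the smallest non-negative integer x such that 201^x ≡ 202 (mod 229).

Baby-step giant-step with m = ceil(sqrt(228)) = 16.
Baby table (201^j mod 229 for j=0..15):
  0:1  1:201  2:97  3:32  4:20  5:127  6:108  7:182
  8:171  9:21  10:99  11:205  12:214  13:191  14:148  15:207
Giant step factor: 201^(-16) ≡ 129 (mod 229).
Scan 202·129^i mod 229 for i = 0, 1, …:
  i=0: 202   i=1: 181   i=2: 220   i=3: 213
  i=4: 226   i=5: 71   i=6: 228   i=7: 100
  i=8: 76   i=9: 186   i=10: 178   i=11: 62
  i=12: 212   i=13: 97
Match at i=13, j=2: x = 13·16 + 2 = 210.

210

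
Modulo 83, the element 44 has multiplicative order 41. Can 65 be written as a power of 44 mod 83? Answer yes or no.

65 ∈ ⟨44⟩ iff 65^41 ≡ 1 (mod 83), since |⟨44⟩| = 41.
65^41 mod 83 = 1.
Since 1 = 1, 65 lies in the subgroup.

yes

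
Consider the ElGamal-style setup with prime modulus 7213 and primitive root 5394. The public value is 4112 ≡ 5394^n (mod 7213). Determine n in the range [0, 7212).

5140

Baby-step giant-step with m = ceil(sqrt(7212)) = 85.
Baby table (5394^j mod 7213 for j=0..84):
  0:1  1:5394  2:5207  3:6349  4:6395  5:2064  6:3557  7:7091
  8:5528  9:6703  10:4426  11:6027  12:647  13:6039  14:458  15:3606
  16:4516  17:1003  18:432  19:409  20:6181  21:1828  22:61  23:4449
  24:255  25:5000  26:593  27:3283  28:587  29:6984  30:5410  31:4955
  32:3105  33:6997  34:3402  35:516  36:6299  37:3576  38:1382  39:3479
  40:4713  41:3310  42:1965  43:3313  44:3721  45:4508  46:1129  47:2054
  48:108  49:5512  50:6955  51:457  52:5425  53:6522  54:1867  55:1250
  56:5558  57:2624  58:1950  59:1746  60:4959  61:3042  62:6186  63:7159
  64:4457  65:129  66:3378  67:894  68:3952  69:2673  70:6588  71:4434
  72:5901  73:6238  74:6340  75:1127  76:5692  77:4120  78:27  79:1378
  80:3542  81:5524  82:6766  83:5237  84:2270
Giant step factor: 5394^(-85) ≡ 2262 (mod 7213).
Scan 4112·2262^i mod 7213 for i = 0, 1, …:
  i=0: 4112   i=1: 3787   i=2: 4363   i=3: 1722
  i=4: 144   i=5: 1143   i=6: 3212   i=7: 2053
  i=8: 5927   i=9: 5120     …   i=59: 4967
  i=60: 4713
Match at i=60, j=40: n = 60·85 + 40 = 5140.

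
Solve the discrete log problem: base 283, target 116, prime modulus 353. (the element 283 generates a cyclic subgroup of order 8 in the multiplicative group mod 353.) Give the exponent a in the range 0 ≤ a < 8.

Successive powers of 283 modulo 353:
  283^0=1  283^1=283  283^2=311  283^3=116
So 283^3 ≡ 116 (mod 353), giving a = 3.

3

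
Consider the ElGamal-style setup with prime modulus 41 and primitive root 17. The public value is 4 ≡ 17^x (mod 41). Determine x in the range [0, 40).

4

Successive powers of 17 modulo 41:
  17^0=1  17^1=17  17^2=2  17^3=34  17^4=4
So 17^4 ≡ 4 (mod 41), giving x = 4.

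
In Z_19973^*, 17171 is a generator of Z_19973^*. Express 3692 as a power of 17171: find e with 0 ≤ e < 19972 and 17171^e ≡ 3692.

Baby-step giant-step with m = ceil(sqrt(19972)) = 142.
Baby table (17171^j mod 19973 for j=0..141):
  0:1  1:17171  2:1815  3:7485  4:18653  5:3635  6:960  7:6435
  8:4749  9:15293  10:11072  11:14298  12:2842  13:5943  14:5196  15:1125
  16:3484  17:4629  18:11992  19:12975  20:14883  21:1458  22:9149  23:9834
  24:7872  25:12821  26:6985  27:1570  28:14893  29:13384  30:7326  31:4792
  32:14645  33:9225  34:16585  35:6001  36:2464  37:6530  38:18181  39:7961
  40:3119  41:8736  42:8626  43:17251  44:17331  45:12874  46:18263  47:17873
  48:12138  49:3343  50:251  51:15726  52:16159  53:1273  54:8221  55:13600
  56:1284  57:17345  58:13592  59:3727  60:2825  61:13631  62:14287  63:13691
  64:5951  65:2753  66:15645  67:3445  68:14042  69:1126  70:682  71:6444
  72:19477  73:11655  74:18518  75:2418  76:15584  77:14583  78:3192  79:3920
  80:1310  81:4412  82:863  83:18580  84:8451  85:8276  86:19274  87:1244
  88:9587  89:911  90:3922  91:15679  92:8042  93:15833  94:15940  95:15721
  96:10196  97:12171  98:10742  99:227  100:3082  101:12545  102:1390  103:19928
  104:6252  105:18190  106:2716  107:19454  108:16182  109:16719  110:10020  111:5998
  112:10870  113:1085  114:15699  115:11921  116:12187  117:5856  118:9294  119:3004
  120:11398  121:19604  122:15315  123:9347  124:14282  125:7728  126:16849  127:5274
  128:2272  129:5243  130:9242  131:8897  132:16883  133:9871  134:4063  135:84
  136:4308  137:12649  138:9577  139:8958  140:5745  141:748
Giant step factor: 17171^(-142) ≡ 19611 (mod 19973).
Scan 3692·19611^i mod 19973 for i = 0, 1, …:
  i=0: 3692   i=1: 1687   i=2: 8469   i=3: 10064
  i=4: 11891   i=5: 9626   i=6: 10663   i=7: 14756
  i=8: 11092   i=9: 19242     …   i=87: 2766
  i=88: 17331
Match at i=88, j=44: e = 88·142 + 44 = 12540.

12540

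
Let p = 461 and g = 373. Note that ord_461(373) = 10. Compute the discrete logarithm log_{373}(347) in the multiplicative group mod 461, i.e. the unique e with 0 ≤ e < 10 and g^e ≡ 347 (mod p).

3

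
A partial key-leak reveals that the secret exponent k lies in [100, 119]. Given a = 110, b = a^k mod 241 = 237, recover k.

Compute 110^100 mod 241 = 237, then multiply by 110 repeatedly:
  110^100=237
Found 237 at exponent 100.

100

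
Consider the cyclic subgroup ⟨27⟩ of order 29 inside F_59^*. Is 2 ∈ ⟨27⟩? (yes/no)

2 ∈ ⟨27⟩ iff 2^29 ≡ 1 (mod 59), since |⟨27⟩| = 29.
2^29 mod 59 = 58.
Since 58 ≠ 1, 2 does not lie in the subgroup.

no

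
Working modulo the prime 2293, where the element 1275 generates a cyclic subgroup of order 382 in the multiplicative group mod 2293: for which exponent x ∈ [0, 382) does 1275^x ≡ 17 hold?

187

Baby-step giant-step with m = ceil(sqrt(382)) = 20.
Baby table (1275^j mod 2293 for j=0..19):
  0:1  1:1275  2:2181  3:1659  4:1079  5:2218  6:681  7:1521
  8:1690  9:1623  10:1039  11:1664  12:575  13:1658  14:2097  15:37
  16:1315  17:442  18:1765  19:942
Giant step factor: 1275^(-20) ≡ 1803 (mod 2293).
Scan 17·1803^i mod 2293 for i = 0, 1, …:
  i=0: 17   i=1: 842   i=2: 160   i=3: 1855
  i=4: 1371   i=5: 59   i=6: 899   i=7: 2039
  i=8: 638   i=9: 1521
Match at i=9, j=7: x = 9·20 + 7 = 187.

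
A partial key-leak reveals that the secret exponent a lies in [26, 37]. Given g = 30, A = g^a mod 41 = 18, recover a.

32

Compute 30^26 mod 41 = 8, then multiply by 30 repeatedly:
  30^26=8  30^27=35  30^28=25  30^29=12  30^30=32
  30^31=17  30^32=18
Found 18 at exponent 32.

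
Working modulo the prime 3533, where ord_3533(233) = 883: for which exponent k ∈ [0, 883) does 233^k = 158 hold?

442

Baby-step giant-step with m = ceil(sqrt(883)) = 30.
Baby table (233^j mod 3533 for j=0..29):
  0:1  1:233  2:1294  3:1197  4:3327  5:1464  6:1944  7:728
  8:40  9:2254  10:2298  11:1951  12:2359  13:2032  14:34  15:856
  16:1600  17:1835  18:62  19:314  20:2502  21:21  22:1360  23:2443
  24:406  25:2740  26:2480  27:1961  28:1156  29:840
Giant step factor: 233^(-30) ≡ 2585 (mod 3533).
Scan 158·2585^i mod 3533 for i = 0, 1, …:
  i=0: 158   i=1: 2135   i=2: 429   i=3: 3136
  i=4: 1858   i=5: 1583   i=6: 841   i=7: 1190
  i=8: 2440   i=9: 995     …   i=13: 2980
  i=14: 1360
Match at i=14, j=22: k = 14·30 + 22 = 442.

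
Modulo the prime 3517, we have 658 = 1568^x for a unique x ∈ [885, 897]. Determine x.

891

Compute 1568^885 mod 3517 = 1564, then multiply by 1568 repeatedly:
  1568^885=1564  1568^886=1003  1568^887=605  1568^888=2567  1568^889=1608
  1568^890=3172  1568^891=658
Found 658 at exponent 891.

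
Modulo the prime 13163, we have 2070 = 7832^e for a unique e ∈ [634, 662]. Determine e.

656

Compute 7832^634 mod 13163 = 12639, then multiply by 7832 repeatedly:
  7832^634=12639  7832^635=2888  7832^636=4782  7832^637=3889  7832^638=12629
  7832^639=3546  7832^640=11505  7832^641=6425  7832^642=11614  7832^643=4518
  7832^644=2832  7832^645=569  7832^646=7314  7832^647=11035  7832^648=11025
  7832^649=11683  7832^650=5243  7832^651=7779  7832^652=6764  7832^653=7736
  7832^654=12226  7832^655=6370  7832^656=2070
Found 2070 at exponent 656.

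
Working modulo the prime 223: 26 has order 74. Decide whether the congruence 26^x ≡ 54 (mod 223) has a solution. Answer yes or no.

yes

54 ∈ ⟨26⟩ iff 54^74 ≡ 1 (mod 223), since |⟨26⟩| = 74.
54^74 mod 223 = 1.
Since 1 = 1, 54 lies in the subgroup.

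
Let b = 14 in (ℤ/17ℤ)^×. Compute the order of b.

16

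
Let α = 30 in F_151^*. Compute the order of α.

150

The order of 30 must divide p − 1 = 150 = 2 · 3 · 5^2.
Divisors: 1, 2, 3, 5, 6, 10, 15, 25, 30, 50, 75, 150.
Check each in increasing order: 30^1 ≡ 30;  30^2 ≡ 145;  30^3 ≡ 122;  30^5 ≡ 23;  30^6 ≡ 86;  30^10 ≡ 76;  30^15 ≡ 87;  30^25 ≡ 119;  30^30 ≡ 19;  30^50 ≡ 118;  30^75 ≡ 150;  30^150 ≡ 1.
Smallest exponent giving 1 is 150.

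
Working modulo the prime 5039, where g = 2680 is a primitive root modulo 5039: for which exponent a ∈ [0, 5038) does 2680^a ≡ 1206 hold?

Baby-step giant-step with m = ceil(sqrt(5038)) = 71.
Baby table (2680^j mod 5039 for j=0..70):
  0:1  1:2680  2:1825  3:3170  4:4885  5:478  6:1134  7:603
  8:3560  9:1973  10:1729  11:2879  12:1011  13:3537  14:801  15:66
  16:515  17:4553  18:2621  19:4953  20:1314  21:4298  22:4525  23:3166
  24:4243  25:3256  26:3571  27:1219  28:1648  29:2476  30:4356  31:3756
  32:3197  33:1660  34:4402  35:1061  36:1484  37:1349  38:2357  39:2893
  40:3258  41:3892  42:4869  43:2949  44:2168  45:273  46:985  47:4403
  48:3741  49:3309  50:4519  51:2203  52:3371  53:4392  54:4495  55:3390
  56:4922  57:3897  58:3152  59:1996  60:2901  61:4542  62:3375  63:5034
  64:1717  65:953  66:4306  67:770  68:2649  69:4408  70:2024
Giant step factor: 2680^(-71) ≡ 3159 (mod 5039).
Scan 1206·3159^i mod 5039 for i = 0, 1, …:
  i=0: 1206   i=1: 270   i=2: 1339   i=3: 2180
  i=4: 3346   i=5: 3231   i=6: 2754   i=7: 2572
  i=8: 2080   i=9: 4903     …   i=25: 4908
  i=26: 4408
Match at i=26, j=69: a = 26·71 + 69 = 1915.

1915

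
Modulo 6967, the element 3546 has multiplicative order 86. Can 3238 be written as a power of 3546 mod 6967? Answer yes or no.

no

3238 ∈ ⟨3546⟩ iff 3238^86 ≡ 1 (mod 6967), since |⟨3546⟩| = 86.
3238^86 mod 6967 = 3136.
Since 3136 ≠ 1, 3238 does not lie in the subgroup.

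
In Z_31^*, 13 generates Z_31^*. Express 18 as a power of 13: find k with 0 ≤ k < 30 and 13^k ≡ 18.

16

Successive powers of 13 modulo 31:
  13^0=1  13^1=13  13^2=14  13^3=27  13^4=10  13^5=6
  13^6=16  13^7=22  13^8=7  13^9=29  13^10=5  13^11=3
  13^12=8  13^13=11  13^14=19  13^15=30  13^16=18
So 13^16 ≡ 18 (mod 31), giving k = 16.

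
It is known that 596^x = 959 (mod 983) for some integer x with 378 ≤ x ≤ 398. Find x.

379

Compute 596^378 mod 983 = 884, then multiply by 596 repeatedly:
  596^378=884  596^379=959
Found 959 at exponent 379.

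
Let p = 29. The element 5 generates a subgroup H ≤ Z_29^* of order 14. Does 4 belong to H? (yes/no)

yes

⟨5⟩ has order 14; its elements mod 29 are {1, 4, 5, 6, 7, 9, 13, 16, 20, 22, 23, 24, 25, 28}.
4 is in this set.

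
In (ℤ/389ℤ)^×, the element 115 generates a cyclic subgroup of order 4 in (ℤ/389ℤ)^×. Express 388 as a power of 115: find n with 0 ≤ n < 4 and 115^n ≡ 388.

2

Successive powers of 115 modulo 389:
  115^0=1  115^1=115  115^2=388
So 115^2 ≡ 388 (mod 389), giving n = 2.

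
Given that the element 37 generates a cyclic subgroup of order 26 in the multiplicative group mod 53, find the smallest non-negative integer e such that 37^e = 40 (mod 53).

19

Successive powers of 37 modulo 53:
  37^0=1  37^1=37  37^2=44  37^3=38  37^4=28  37^5=29
  37^6=13  37^7=4  37^8=42  37^9=17  37^10=46  37^11=6
  37^12=10  37^13=52  37^14=16  37^15=9  37^16=15  37^17=25
  37^18=24  37^19=40
So 37^19 ≡ 40 (mod 53), giving e = 19.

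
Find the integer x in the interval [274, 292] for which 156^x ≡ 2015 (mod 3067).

291

Compute 156^274 mod 3067 = 1043, then multiply by 156 repeatedly:
  156^274=1043  156^275=157  156^276=3023  156^277=2337  156^278=2666
  156^279=1851  156^280=458  156^281=907  156^282=410  156^283=2620
  156^284=809  156^285=457  156^286=751  156^287=610  156^288=83
  156^289=680  156^290=1802  156^291=2015
Found 2015 at exponent 291.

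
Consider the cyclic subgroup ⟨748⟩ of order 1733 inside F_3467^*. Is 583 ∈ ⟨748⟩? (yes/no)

583 ∈ ⟨748⟩ iff 583^1733 ≡ 1 (mod 3467), since |⟨748⟩| = 1733.
583^1733 mod 3467 = 3466.
Since 3466 ≠ 1, 583 does not lie in the subgroup.

no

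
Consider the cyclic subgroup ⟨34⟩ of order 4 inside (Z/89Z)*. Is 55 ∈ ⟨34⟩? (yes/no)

⟨34⟩ has order 4; its elements mod 89 are {1, 34, 55, 88}.
55 is in this set.

yes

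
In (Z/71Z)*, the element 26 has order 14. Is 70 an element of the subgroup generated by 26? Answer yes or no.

70 ∈ ⟨26⟩ iff 70^14 ≡ 1 (mod 71), since |⟨26⟩| = 14.
70^14 mod 71 = 1.
Since 1 = 1, 70 lies in the subgroup.

yes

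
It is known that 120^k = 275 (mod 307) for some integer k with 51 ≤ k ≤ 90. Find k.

Compute 120^51 mod 307 = 290, then multiply by 120 repeatedly:
  120^51=290  120^52=109  120^53=186  120^54=216  120^55=132
  120^56=183  120^57=163  120^58=219  120^59=185  120^60=96
  120^61=161  120^62=286  120^63=243  120^64=302  120^65=14
  120^66=145  120^67=208  120^68=93  120^69=108  120^70=66
  120^71=245  120^72=235  120^73=263  120^74=246  120^75=48
  120^76=234  120^77=143  120^78=275
Found 275 at exponent 78.

78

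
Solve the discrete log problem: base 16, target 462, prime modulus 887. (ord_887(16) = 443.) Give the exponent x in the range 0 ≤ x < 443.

45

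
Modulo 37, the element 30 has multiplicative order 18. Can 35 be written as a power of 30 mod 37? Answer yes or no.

no

⟨30⟩ has order 18; its elements mod 37 are {1, 3, 4, 7, 9, 10, 11, 12, 16, 21, 25, 26, 27, 28, 30, 33, 34, 36}.
35 is not in this set.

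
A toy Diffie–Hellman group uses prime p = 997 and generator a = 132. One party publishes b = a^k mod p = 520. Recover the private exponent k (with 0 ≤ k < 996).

Baby-step giant-step with m = ceil(sqrt(996)) = 32.
Baby table (132^j mod 997 for j=0..31):
  0:1  1:132  2:475  3:886  4:303  5:116  6:357  7:265
  8:85  9:253  10:495  11:535  12:830  13:887  14:435  15:591
  16:246  17:568  18:201  19:610  20:760  21:620  22:86  23:385
  24:970  25:424  26:136  27:6  28:792  29:856  30:331  31:821
Giant step factor: 132^(-32) ≡ 944 (mod 997).
Scan 520·944^i mod 997 for i = 0, 1, …:
  i=0: 520   i=1: 356   i=2: 75   i=3: 13
  i=4: 308   i=5: 625   i=6: 773   i=7: 905
  i=8: 888   i=9: 792
Match at i=9, j=28: k = 9·32 + 28 = 316.

316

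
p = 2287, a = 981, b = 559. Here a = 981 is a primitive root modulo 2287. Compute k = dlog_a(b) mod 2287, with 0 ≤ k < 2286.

1872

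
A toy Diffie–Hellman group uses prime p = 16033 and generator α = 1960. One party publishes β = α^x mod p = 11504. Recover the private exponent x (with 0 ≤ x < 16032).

11791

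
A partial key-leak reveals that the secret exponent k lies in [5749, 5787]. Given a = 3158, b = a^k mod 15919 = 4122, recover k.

Compute 3158^5749 mod 15919 = 5360, then multiply by 3158 repeatedly:
  3158^5749=5360  3158^5750=4983  3158^5751=8342  3158^5752=14010  3158^5753=4679
  3158^5754=3450  3158^5755=6504  3158^5756=4122
Found 4122 at exponent 5756.

5756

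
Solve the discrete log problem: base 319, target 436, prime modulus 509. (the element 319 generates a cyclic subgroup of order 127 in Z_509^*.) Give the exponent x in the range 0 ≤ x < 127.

49

Baby-step giant-step with m = ceil(sqrt(127)) = 12.
Baby table (319^j mod 509 for j=0..11):
  0:1  1:319  2:470  3:284  4:503  5:122  6:234  7:332
  8:36  9:286  10:123  11:44
Giant step factor: 319^(-12) ≡ 238 (mod 509).
Scan 436·238^i mod 509 for i = 0, 1, …:
  i=0: 436   i=1: 441   i=2: 104   i=3: 320
  i=4: 319
Match at i=4, j=1: x = 4·12 + 1 = 49.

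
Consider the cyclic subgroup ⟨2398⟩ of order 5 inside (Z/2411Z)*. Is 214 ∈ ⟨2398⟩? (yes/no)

yes

214 ∈ ⟨2398⟩ iff 214^5 ≡ 1 (mod 2411), since |⟨2398⟩| = 5.
214^5 mod 2411 = 1.
Since 1 = 1, 214 lies in the subgroup.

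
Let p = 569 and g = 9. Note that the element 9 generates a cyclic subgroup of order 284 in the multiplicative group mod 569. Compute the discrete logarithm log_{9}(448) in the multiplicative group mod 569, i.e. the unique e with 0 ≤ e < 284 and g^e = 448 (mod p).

221

Baby-step giant-step with m = ceil(sqrt(284)) = 17.
Baby table (9^j mod 569 for j=0..16):
  0:1  1:9  2:81  3:160  4:302  5:442  6:564  7:524
  8:164  9:338  10:197  11:66  12:25  13:225  14:318  15:17
  16:153
Giant step factor: 9^(-17) ≡ 50 (mod 569).
Scan 448·50^i mod 569 for i = 0, 1, …:
  i=0: 448   i=1: 209   i=2: 208   i=3: 158
  i=4: 503   i=5: 114   i=6: 10   i=7: 500
  i=8: 533   i=9: 476   i=10: 471   i=11: 221
  i=12: 239   i=13: 1
Match at i=13, j=0: e = 13·17 + 0 = 221.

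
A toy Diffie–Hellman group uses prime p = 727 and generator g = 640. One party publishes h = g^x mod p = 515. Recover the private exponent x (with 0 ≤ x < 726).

135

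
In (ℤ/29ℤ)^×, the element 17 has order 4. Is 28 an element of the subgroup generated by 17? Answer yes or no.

yes

⟨17⟩ has order 4; its elements mod 29 are {1, 12, 17, 28}.
28 is in this set.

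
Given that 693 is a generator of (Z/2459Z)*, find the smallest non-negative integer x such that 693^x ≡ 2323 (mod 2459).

1721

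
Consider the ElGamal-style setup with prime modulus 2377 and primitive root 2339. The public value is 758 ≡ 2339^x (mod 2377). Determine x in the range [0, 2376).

710

Baby-step giant-step with m = ceil(sqrt(2376)) = 49.
Baby table (2339^j mod 2377 for j=0..48):
  0:1  1:2339  2:1444  3:2176  4:507  5:2127  6:2369  7:304
  8:333  9:1608  10:698  11:2000  12:64  13:2322  14:2090  15:1398
  16:1547  17:639  18:1865  19:440  20:2296  21:701  22:1886  23:2019
  24:1719  25:1234  26:648  27:1523  28:1551  29:487  30:510  31:2013
  32:1947  33:2078  34:1854  35:858  36:674  37:535  38:1063  39:15
  40:1807  41:267  42:1739  43:474  44:1004  45:2257  46:2183  47:241
  48:350
Giant step factor: 2339^(-49) ≡ 467 (mod 2377).
Scan 758·467^i mod 2377 for i = 0, 1, …:
  i=0: 758   i=1: 2190   i=2: 620   i=3: 1923
  i=4: 1912   i=5: 1529   i=6: 943   i=7: 636
  i=8: 2264   i=9: 1900     …   i=13: 1663
  i=14: 1719
Match at i=14, j=24: x = 14·49 + 24 = 710.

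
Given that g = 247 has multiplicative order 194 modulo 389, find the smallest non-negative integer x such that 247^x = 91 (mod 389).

120

Baby-step giant-step with m = ceil(sqrt(194)) = 14.
Baby table (247^j mod 389 for j=0..13):
  0:1  1:247  2:325  3:141  4:206  5:312  6:42  7:260
  8:35  9:87  10:94  11:267  12:208  13:28
Giant step factor: 247^(-14) ≡ 294 (mod 389).
Scan 91·294^i mod 389 for i = 0, 1, …:
  i=0: 91   i=1: 302   i=2: 96   i=3: 216
  i=4: 97   i=5: 121   i=6: 175   i=7: 102
  i=8: 35
Match at i=8, j=8: x = 8·14 + 8 = 120.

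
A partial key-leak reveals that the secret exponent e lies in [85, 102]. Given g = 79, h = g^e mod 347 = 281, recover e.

Compute 79^85 mod 347 = 21, then multiply by 79 repeatedly:
  79^85=21  79^86=271  79^87=242  79^88=33  79^89=178
  79^90=182  79^91=151  79^92=131  79^93=286  79^94=39
  79^95=305  79^96=152  79^97=210  79^98=281
Found 281 at exponent 98.

98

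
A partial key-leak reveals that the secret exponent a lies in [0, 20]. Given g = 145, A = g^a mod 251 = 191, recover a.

7

Compute 145^0 mod 251 = 1, then multiply by 145 repeatedly:
  145^0=1  145^1=145  145^2=192  145^3=230  145^4=218
  145^5=235  145^6=190  145^7=191
Found 191 at exponent 7.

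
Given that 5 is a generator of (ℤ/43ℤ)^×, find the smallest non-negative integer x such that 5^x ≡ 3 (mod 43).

37

Baby-step giant-step with m = ceil(sqrt(42)) = 7.
Baby table (5^j mod 43 for j=0..6):
  0:1  1:5  2:25  3:39  4:23  5:29  6:16
Giant step factor: 5^(-7) ≡ 7 (mod 43).
Scan 3·7^i mod 43 for i = 0, 1, …:
  i=0: 3   i=1: 21   i=2: 18   i=3: 40
  i=4: 22   i=5: 25
Match at i=5, j=2: x = 5·7 + 2 = 37.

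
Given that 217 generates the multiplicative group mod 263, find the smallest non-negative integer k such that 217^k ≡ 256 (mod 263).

68

Baby-step giant-step with m = ceil(sqrt(262)) = 17.
Baby table (217^j mod 263 for j=0..16):
  0:1  1:217  2:12  3:237  4:144  5:214  6:150  7:201
  8:222  9:45  10:34  11:14  12:145  13:168  14:162  15:175
  16:103
Giant step factor: 217^(-17) ≡ 197 (mod 263).
Scan 256·197^i mod 263 for i = 0, 1, …:
  i=0: 256   i=1: 199   i=2: 16   i=3: 259
  i=4: 1
Match at i=4, j=0: k = 4·17 + 0 = 68.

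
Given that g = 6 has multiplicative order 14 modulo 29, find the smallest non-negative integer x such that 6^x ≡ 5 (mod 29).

Successive powers of 6 modulo 29:
  6^0=1  6^1=6  6^2=7  6^3=13  6^4=20  6^5=4
  6^6=24  6^7=28  6^8=23  6^9=22  6^10=16  6^11=9
  6^12=25  6^13=5
So 6^13 ≡ 5 (mod 29), giving x = 13.

13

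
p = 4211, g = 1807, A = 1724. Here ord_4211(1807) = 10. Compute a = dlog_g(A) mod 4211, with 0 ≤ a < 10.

2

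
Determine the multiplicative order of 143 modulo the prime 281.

140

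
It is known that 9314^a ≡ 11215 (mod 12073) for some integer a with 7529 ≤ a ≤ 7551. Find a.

7533

Compute 9314^7529 mod 12073 = 1527, then multiply by 9314 repeatedly:
  9314^7529=1527  9314^7530=484  9314^7531=4747  9314^7532=2232  9314^7533=11215
Found 11215 at exponent 7533.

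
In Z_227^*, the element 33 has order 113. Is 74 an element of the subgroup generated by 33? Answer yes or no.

yes

74 ∈ ⟨33⟩ iff 74^113 ≡ 1 (mod 227), since |⟨33⟩| = 113.
74^113 mod 227 = 1.
Since 1 = 1, 74 lies in the subgroup.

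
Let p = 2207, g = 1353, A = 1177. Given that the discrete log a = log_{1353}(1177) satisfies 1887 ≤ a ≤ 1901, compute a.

1896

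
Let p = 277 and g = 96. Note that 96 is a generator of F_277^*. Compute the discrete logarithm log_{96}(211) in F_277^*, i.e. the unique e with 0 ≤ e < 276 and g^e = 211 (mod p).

Baby-step giant-step with m = ceil(sqrt(276)) = 17.
Baby table (96^j mod 277 for j=0..16):
  0:1  1:96  2:75  3:275  4:85  5:127  6:4  7:107
  8:23  9:269  10:63  11:231  12:16  13:151  14:92  15:245
  16:252
Giant step factor: 96^(-17) ≡ 140 (mod 277).
Scan 211·140^i mod 277 for i = 0, 1, …:
  i=0: 211   i=1: 178   i=2: 267   i=3: 262
  i=4: 116   i=5: 174   i=6: 261   i=7: 253
  i=8: 241   i=9: 223     …   i=13: 246
  i=14: 92
Match at i=14, j=14: e = 14·17 + 14 = 252.

252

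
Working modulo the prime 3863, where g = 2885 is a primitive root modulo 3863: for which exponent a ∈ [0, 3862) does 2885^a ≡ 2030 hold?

2661

Baby-step giant-step with m = ceil(sqrt(3862)) = 63.
Baby table (2885^j mod 3863 for j=0..62):
  0:1  1:2885  2:2323  3:3413  4:3581  5:1523  6:1624  7:3284
  8:2264  9:3170  10:1729  11:1032  12:2810  13:2276  14:3023  15:2564
  16:3358  17:3289  18:1237  19:3196  20:3342  21:3485  22:2699  23:2670
  24:128  25:2295  26:3756  27:345  28:2534  29:1794  30:3133  31:3148
  32:67  33:145  34:1121  35:754  36:421  37:1603  38:644  39:3700
  40:1031  41:3788  42:3816  43:3473  44:2846  45:1835  46:1665  47:1816
  48:932  49:172  50:1756  51:1667  52:3723  53:1715  54:3135  55:1192
  56:850  57:3108  58:557  59:3800  60:3669  61:445  62:1309
Giant step factor: 2885^(-63) ≡ 813 (mod 3863).
Scan 2030·813^i mod 3863 for i = 0, 1, …:
  i=0: 2030   i=1: 889   i=2: 376   i=3: 511
  i=4: 2102   i=5: 1480   i=6: 1847   i=7: 2767
  i=8: 1305   i=9: 2503     …   i=41: 3391
  i=42: 2564
Match at i=42, j=15: a = 42·63 + 15 = 2661.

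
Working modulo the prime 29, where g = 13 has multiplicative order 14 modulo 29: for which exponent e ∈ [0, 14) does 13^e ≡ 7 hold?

Successive powers of 13 modulo 29:
  13^0=1  13^1=13  13^2=24  13^3=22  13^4=25  13^5=6
  13^6=20  13^7=28  13^8=16  13^9=5  13^10=7
So 13^10 ≡ 7 (mod 29), giving e = 10.

10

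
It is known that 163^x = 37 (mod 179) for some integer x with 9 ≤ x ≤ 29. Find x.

15

Compute 163^9 mod 179 = 132, then multiply by 163 repeatedly:
  163^9=132  163^10=36  163^11=140  163^12=87  163^13=40
  163^14=76  163^15=37
Found 37 at exponent 15.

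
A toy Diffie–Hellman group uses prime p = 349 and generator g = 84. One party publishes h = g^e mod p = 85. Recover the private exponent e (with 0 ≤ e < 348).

Baby-step giant-step with m = ceil(sqrt(348)) = 19.
Baby table (84^j mod 349 for j=0..18):
  0:1  1:84  2:76  3:102  4:192  5:74  6:283  7:40
  8:219  9:248  10:241  11:2  12:168  13:152  14:204  15:35
  16:148  17:217  18:80
Giant step factor: 84^(-19) ≡ 200 (mod 349).
Scan 85·200^i mod 349 for i = 0, 1, …:
  i=0: 85   i=1: 248
Match at i=1, j=9: e = 1·19 + 9 = 28.

28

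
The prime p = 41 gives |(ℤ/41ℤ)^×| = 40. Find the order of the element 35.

The order of 35 must divide p − 1 = 40 = 2^3 · 5.
Divisors: 1, 2, 4, 5, 8, 10, 20, 40.
Check each in increasing order: 35^1 ≡ 35;  35^2 ≡ 36;  35^4 ≡ 25;  35^5 ≡ 14;  35^8 ≡ 10;  35^10 ≡ 32;  35^20 ≡ 40;  35^40 ≡ 1.
Smallest exponent giving 1 is 40.

40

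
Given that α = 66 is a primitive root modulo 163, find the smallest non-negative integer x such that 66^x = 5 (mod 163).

111

Baby-step giant-step with m = ceil(sqrt(162)) = 13.
Baby table (66^j mod 163 for j=0..12):
  0:1  1:66  2:118  3:127  4:69  5:153  6:155  7:124
  8:34  9:125  10:100  11:80  12:64
Giant step factor: 66^(-13) ≡ 128 (mod 163).
Scan 5·128^i mod 163 for i = 0, 1, …:
  i=0: 5   i=1: 151   i=2: 94   i=3: 133
  i=4: 72   i=5: 88   i=6: 17   i=7: 57
  i=8: 124
Match at i=8, j=7: x = 8·13 + 7 = 111.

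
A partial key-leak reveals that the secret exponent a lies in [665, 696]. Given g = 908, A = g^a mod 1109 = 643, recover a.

Compute 908^665 mod 1109 = 548, then multiply by 908 repeatedly:
  908^665=548  908^666=752  908^667=781  908^668=497  908^669=1022
  908^670=852  908^671=643
Found 643 at exponent 671.

671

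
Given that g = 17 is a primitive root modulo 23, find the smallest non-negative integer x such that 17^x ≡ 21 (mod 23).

Successive powers of 17 modulo 23:
  17^0=1  17^1=17  17^2=13  17^3=14  17^4=8  17^5=21
So 17^5 ≡ 21 (mod 23), giving x = 5.

5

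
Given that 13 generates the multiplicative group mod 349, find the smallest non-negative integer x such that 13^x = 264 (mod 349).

Baby-step giant-step with m = ceil(sqrt(348)) = 19.
Baby table (13^j mod 349 for j=0..18):
  0:1  1:13  2:169  3:103  4:292  5:306  6:139  7:62
  8:108  9:8  10:104  11:305  12:126  13:242  14:5  15:65
  16:147  17:166  18:64
Giant step factor: 13^(-19) ≡ 112 (mod 349).
Scan 264·112^i mod 349 for i = 0, 1, …:
  i=0: 264   i=1: 252   i=2: 304   i=3: 195
  i=4: 202   i=5: 288   i=6: 148   i=7: 173
  i=8: 181   i=9: 30     …   i=13: 134
  i=14: 1
Match at i=14, j=0: x = 14·19 + 0 = 266.

266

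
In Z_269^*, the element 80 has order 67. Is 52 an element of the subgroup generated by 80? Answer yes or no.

52 ∈ ⟨80⟩ iff 52^67 ≡ 1 (mod 269), since |⟨80⟩| = 67.
52^67 mod 269 = 1.
Since 1 = 1, 52 lies in the subgroup.

yes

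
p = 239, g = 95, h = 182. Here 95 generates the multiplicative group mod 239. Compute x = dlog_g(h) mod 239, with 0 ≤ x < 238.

Successive powers of 95 modulo 239:
  95^0=1  95^1=95  95^2=182
So 95^2 ≡ 182 (mod 239), giving x = 2.

2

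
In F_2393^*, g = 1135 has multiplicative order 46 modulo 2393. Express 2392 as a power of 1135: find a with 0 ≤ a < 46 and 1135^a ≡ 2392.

Successive powers of 1135 modulo 2393:
  1135^0=1  1135^1=1135  1135^2=791  1135^3=410  1135^4=1108  1135^5=1255
  1135^6=590  1135^7=2003  1135^8=55  1135^9=207  1135^10=431  1135^11=1013
  1135^12=1115  1135^13=2021  1135^14=1341  1135^15=87  1135^16=632  1135^17=1813
  1135^18=2168  1135^19=676  1135^20=1500  1135^21=1077  1135^22=1965  1135^23=2392
So 1135^23 ≡ 2392 (mod 2393), giving a = 23.

23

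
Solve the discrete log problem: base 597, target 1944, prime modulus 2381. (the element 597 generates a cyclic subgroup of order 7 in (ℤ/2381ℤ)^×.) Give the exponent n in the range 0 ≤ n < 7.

5

Successive powers of 597 modulo 2381:
  597^0=1  597^1=597  597^2=1640  597^3=489  597^4=1451  597^5=1944
So 597^5 ≡ 1944 (mod 2381), giving n = 5.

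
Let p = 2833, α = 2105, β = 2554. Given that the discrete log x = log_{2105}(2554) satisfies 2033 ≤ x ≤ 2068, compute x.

2051

Compute 2105^2033 mod 2833 = 1021, then multiply by 2105 repeatedly:
  2105^2033=1021  2105^2034=1791  2105^2035=2165  2105^2036=1861  2105^2037=2199
  2105^2038=2606  2105^2039=942  2105^2040=2643  2105^2041=2336  2105^2042=2025
  2105^2043=1793  2105^2044=709  2105^2045=2287  2105^2046=868  2105^2047=2688
  2105^2048=739  2105^2049=278  2105^2050=1592  2105^2051=2554
Found 2554 at exponent 2051.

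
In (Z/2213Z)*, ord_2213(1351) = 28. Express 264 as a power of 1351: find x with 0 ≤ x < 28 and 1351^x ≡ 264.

Successive powers of 1351 modulo 2213:
  1351^0=1  1351^1=1351  1351^2=1689  1351^3=236  1351^4=164  1351^5=264
So 1351^5 ≡ 264 (mod 2213), giving x = 5.

5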